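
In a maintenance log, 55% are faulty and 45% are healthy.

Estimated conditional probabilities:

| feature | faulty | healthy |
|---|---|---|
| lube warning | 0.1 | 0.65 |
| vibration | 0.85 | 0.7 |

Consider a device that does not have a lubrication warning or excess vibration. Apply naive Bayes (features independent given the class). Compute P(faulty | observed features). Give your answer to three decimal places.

0.611

faulty: 0.55 × (1−0.1) × (1−0.85) = 0.07425
healthy: 0.45 × (1−0.65) × (1−0.7) = 0.04725
P(faulty | x) = 0.07425 / 0.1215 ≈ 0.611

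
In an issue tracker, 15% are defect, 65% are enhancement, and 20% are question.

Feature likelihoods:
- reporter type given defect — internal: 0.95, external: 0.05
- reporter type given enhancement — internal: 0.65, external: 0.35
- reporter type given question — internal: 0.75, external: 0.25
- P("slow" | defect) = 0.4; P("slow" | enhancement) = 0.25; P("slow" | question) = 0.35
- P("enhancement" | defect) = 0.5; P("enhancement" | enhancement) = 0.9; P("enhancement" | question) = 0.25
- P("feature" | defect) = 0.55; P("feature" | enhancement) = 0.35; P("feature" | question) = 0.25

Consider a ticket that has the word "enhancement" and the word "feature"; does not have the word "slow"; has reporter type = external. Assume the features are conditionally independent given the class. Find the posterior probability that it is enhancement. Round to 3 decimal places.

defect: 0.15 × 0.05 × (1−0.4) × 0.5 × 0.55 = 0.0012375
enhancement: 0.65 × 0.35 × (1−0.25) × 0.9 × 0.35 = 0.053746875
question: 0.2 × 0.25 × (1−0.35) × 0.25 × 0.25 = 0.00203125
P(enhancement | x) = 0.053746875 / 0.057015625 ≈ 0.943

0.943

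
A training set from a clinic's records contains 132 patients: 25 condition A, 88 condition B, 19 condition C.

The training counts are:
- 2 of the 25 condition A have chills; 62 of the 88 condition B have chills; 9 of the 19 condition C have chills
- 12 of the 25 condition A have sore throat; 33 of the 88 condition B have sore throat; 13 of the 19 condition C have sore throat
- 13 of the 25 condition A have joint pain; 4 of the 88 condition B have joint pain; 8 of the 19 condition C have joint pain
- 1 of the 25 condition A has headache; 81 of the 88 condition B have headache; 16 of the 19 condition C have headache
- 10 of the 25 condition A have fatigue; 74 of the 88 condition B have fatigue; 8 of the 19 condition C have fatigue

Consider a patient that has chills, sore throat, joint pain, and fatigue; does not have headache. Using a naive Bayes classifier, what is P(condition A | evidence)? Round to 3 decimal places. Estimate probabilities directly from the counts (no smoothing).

condition A: (25/132) × (2/25) × (12/25) × (13/25) × (24/25) × (10/25) ≈ 0.00145222
condition B: (88/132) × (62/88) × (33/88) × (4/88) × (7/88) × (74/88) ≈ 0.000535539
condition C: (19/132) × (9/19) × (13/19) × (8/19) × (3/19) × (8/19) ≈ 0.00130587
P(condition A | x) = 0.00145222 / 0.003293629 ≈ 0.441

0.441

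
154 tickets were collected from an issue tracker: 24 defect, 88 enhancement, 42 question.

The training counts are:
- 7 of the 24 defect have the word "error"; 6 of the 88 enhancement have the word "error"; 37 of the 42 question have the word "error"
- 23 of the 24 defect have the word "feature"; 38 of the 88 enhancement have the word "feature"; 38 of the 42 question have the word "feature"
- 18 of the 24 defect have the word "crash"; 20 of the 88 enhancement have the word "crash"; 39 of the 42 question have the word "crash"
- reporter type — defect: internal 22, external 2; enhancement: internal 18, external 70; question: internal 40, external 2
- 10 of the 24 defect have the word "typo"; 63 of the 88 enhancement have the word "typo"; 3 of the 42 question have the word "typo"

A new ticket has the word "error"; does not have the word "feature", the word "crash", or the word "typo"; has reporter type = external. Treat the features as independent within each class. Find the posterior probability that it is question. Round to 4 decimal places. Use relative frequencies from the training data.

0.0182

defect: (24/154) × (7/24) × (1/24) × (6/24) × (2/24) × (14/24) ≈ 0.0000230166
enhancement: (88/154) × (6/88) × (50/88) × (68/88) × (70/88) × (25/88) ≈ 0.0038656
question: (42/154) × (37/42) × (4/42) × (3/42) × (2/42) × (39/42) ≈ 0.0000722703
P(question | x) = 0.0000722703 / 0.0039608869 ≈ 0.0182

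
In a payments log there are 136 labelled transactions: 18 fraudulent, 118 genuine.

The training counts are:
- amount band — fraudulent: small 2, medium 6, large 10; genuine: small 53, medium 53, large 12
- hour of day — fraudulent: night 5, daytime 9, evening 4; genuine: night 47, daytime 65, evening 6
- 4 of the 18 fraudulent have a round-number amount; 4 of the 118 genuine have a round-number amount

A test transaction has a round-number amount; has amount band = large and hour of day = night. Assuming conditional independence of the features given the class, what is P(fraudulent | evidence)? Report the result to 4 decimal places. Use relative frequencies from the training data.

fraudulent: (18/136) × (10/18) × (5/18) × (4/18) ≈ 0.00453885
genuine: (118/136) × (12/118) × (47/118) × (4/118) ≈ 0.00119134
P(fraudulent | x) = 0.00453885 / 0.00573019 ≈ 0.7921

0.7921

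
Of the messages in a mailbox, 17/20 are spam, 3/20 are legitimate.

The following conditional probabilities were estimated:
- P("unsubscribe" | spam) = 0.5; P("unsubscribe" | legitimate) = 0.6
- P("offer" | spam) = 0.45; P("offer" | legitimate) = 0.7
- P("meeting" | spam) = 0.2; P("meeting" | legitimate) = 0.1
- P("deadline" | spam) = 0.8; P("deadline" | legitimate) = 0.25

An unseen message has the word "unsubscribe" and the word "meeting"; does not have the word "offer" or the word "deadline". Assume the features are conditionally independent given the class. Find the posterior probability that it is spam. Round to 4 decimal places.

0.8220

spam: 0.85 × 0.5 × (1−0.45) × 0.2 × (1−0.8) = 0.00935
legitimate: 0.15 × 0.6 × (1−0.7) × 0.1 × (1−0.25) = 0.002025
P(spam | x) = 0.00935 / 0.011375 ≈ 0.8220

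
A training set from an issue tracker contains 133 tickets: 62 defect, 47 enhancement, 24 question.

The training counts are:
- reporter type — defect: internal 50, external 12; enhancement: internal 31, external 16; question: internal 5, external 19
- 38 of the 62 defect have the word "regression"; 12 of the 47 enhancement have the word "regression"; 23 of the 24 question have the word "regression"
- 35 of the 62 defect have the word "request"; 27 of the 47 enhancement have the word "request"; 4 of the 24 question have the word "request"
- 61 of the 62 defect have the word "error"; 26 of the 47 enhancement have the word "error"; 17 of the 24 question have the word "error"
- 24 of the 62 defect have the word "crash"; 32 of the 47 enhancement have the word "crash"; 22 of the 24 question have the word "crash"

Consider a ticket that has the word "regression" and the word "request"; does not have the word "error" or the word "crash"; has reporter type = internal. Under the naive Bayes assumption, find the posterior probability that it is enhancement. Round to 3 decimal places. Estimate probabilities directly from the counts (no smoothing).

defect: (62/133) × (50/62) × (38/62) × (35/62) × (1/62) × (38/62) ≈ 0.00128584
enhancement: (47/133) × (31/47) × (12/47) × (27/47) × (21/47) × (15/47) ≈ 0.004875
question: (24/133) × (5/24) × (23/24) × (4/24) × (7/24) × (2/24) ≈ 0.000145945
P(enhancement | x) = 0.004875 / 0.006306785 ≈ 0.773

0.773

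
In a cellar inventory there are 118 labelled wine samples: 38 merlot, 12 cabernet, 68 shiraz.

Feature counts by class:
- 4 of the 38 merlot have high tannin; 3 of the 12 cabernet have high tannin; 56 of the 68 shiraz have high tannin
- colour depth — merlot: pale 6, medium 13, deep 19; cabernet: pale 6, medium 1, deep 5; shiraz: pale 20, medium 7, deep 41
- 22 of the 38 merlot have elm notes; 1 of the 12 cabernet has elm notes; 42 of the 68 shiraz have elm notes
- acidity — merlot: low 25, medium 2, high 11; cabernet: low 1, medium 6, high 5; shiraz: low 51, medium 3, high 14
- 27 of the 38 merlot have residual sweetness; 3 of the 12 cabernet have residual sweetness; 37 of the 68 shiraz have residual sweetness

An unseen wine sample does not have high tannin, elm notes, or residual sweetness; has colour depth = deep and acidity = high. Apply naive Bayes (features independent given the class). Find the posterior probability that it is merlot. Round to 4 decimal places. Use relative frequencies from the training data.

merlot: (38/118) × (34/38) × (19/38) × (16/38) × (11/38) × (11/38) ≈ 0.00508302
cabernet: (12/118) × (9/12) × (5/12) × (11/12) × (5/12) × (9/12) ≈ 0.00910355
shiraz: (68/118) × (12/68) × (41/68) × (26/68) × (14/68) × (31/68) ≈ 0.00220045
P(merlot | x) = 0.00508302 / 0.01638702 ≈ 0.3102

0.3102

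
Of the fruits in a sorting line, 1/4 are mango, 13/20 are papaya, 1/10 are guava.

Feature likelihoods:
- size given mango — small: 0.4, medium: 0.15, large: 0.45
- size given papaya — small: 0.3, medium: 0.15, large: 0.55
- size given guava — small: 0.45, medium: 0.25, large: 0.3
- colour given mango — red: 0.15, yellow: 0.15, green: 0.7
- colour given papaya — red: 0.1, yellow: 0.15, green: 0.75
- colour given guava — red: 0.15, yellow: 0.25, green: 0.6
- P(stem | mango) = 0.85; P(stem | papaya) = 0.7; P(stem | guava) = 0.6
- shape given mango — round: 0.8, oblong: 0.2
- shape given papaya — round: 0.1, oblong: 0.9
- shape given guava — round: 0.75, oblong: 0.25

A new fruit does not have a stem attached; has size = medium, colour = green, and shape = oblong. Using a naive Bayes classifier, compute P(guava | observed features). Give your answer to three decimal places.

mango: 0.25 × 0.15 × 0.7 × (1−0.85) × 0.2 = 0.0007875
papaya: 0.65 × 0.15 × 0.75 × (1−0.7) × 0.9 = 0.01974375
guava: 0.1 × 0.25 × 0.6 × (1−0.6) × 0.25 = 0.0015
P(guava | x) = 0.0015 / 0.02203125 ≈ 0.068

0.068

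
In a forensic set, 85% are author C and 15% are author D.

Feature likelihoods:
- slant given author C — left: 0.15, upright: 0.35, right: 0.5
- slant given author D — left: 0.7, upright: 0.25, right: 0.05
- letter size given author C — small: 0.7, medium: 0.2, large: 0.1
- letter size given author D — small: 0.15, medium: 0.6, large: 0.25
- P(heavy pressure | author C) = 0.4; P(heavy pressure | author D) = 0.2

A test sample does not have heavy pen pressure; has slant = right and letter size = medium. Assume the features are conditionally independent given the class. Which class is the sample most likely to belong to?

author C

author C: 0.85 × 0.5 × 0.2 × (1−0.4) = 0.051
author D: 0.15 × 0.05 × 0.6 × (1−0.2) = 0.0036
Highest score → author C.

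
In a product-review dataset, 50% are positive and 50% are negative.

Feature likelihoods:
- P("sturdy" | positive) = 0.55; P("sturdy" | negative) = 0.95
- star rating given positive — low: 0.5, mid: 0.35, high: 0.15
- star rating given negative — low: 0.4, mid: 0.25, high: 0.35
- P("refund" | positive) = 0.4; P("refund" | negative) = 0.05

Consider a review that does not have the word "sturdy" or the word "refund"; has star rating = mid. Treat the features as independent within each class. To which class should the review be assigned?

positive

positive: 0.5 × (1−0.55) × 0.35 × (1−0.4) = 0.04725
negative: 0.5 × (1−0.95) × 0.25 × (1−0.05) = 0.0059375
Highest score → positive.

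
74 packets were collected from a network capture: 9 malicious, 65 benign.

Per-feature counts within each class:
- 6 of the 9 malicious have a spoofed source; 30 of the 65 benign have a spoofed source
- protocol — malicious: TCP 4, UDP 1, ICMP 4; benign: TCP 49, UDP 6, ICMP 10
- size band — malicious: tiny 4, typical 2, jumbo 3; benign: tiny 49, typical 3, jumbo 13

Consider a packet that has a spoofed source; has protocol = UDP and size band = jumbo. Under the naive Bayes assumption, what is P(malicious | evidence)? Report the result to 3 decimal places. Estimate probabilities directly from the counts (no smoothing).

malicious: (9/74) × (6/9) × (1/9) × (3/9) ≈ 0.003003
benign: (65/74) × (30/65) × (6/65) × (13/65) ≈ 0.00748441
P(malicious | x) = 0.003003 / 0.01048741 ≈ 0.286

0.286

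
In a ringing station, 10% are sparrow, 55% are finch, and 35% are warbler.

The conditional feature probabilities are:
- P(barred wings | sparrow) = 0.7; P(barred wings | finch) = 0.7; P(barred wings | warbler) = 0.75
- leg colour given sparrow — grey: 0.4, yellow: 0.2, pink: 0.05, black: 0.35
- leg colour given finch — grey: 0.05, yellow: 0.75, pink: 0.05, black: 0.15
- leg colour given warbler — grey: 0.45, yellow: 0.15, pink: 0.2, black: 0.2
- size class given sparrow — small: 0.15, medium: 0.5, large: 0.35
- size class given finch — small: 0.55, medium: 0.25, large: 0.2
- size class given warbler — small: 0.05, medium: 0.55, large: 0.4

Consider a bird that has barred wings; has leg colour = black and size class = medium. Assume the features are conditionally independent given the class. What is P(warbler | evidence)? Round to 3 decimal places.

0.520

sparrow: 0.1 × 0.7 × 0.35 × 0.5 = 0.01225
finch: 0.55 × 0.7 × 0.15 × 0.25 = 0.0144375
warbler: 0.35 × 0.75 × 0.2 × 0.55 = 0.028875
P(warbler | x) = 0.028875 / 0.0555625 ≈ 0.520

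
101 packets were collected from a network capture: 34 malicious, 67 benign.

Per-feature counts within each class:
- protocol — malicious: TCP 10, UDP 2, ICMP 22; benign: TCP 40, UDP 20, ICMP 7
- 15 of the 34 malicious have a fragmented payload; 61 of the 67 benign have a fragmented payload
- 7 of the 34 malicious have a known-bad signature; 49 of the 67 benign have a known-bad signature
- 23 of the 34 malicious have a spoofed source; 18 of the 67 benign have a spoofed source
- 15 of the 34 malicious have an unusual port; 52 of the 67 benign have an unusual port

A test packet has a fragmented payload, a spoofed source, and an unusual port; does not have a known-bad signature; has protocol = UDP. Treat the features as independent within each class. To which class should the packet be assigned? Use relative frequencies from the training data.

benign

malicious: (34/101) × (2/34) × (15/34) × (27/34) × (23/34) × (15/34) ≈ 0.00207046
benign: (67/101) × (20/67) × (61/67) × (18/67) × (18/67) × (52/67) ≈ 0.0100992
Highest score → benign.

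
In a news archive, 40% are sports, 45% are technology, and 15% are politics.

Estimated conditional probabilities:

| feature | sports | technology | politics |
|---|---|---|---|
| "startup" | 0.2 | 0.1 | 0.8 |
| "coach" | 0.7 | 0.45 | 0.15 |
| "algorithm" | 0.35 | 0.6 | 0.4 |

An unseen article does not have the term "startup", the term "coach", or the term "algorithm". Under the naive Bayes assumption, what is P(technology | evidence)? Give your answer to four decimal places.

sports: 0.4 × (1−0.2) × (1−0.7) × (1−0.35) = 0.0624
technology: 0.45 × (1−0.1) × (1−0.45) × (1−0.6) = 0.0891
politics: 0.15 × (1−0.8) × (1−0.15) × (1−0.4) = 0.0153
P(technology | x) = 0.0891 / 0.1668 ≈ 0.5342

0.5342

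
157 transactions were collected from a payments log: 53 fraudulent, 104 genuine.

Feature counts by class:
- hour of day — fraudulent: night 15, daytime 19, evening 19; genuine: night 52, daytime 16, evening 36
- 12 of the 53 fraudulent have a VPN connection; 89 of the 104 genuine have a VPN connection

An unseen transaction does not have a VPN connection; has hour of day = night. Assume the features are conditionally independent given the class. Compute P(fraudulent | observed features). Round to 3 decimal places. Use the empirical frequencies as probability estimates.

fraudulent: (53/157) × (15/53) × (41/53) ≈ 0.0739094
genuine: (104/157) × (52/104) × (15/104) ≈ 0.0477707
P(fraudulent | x) = 0.0739094 / 0.1216801 ≈ 0.607

0.607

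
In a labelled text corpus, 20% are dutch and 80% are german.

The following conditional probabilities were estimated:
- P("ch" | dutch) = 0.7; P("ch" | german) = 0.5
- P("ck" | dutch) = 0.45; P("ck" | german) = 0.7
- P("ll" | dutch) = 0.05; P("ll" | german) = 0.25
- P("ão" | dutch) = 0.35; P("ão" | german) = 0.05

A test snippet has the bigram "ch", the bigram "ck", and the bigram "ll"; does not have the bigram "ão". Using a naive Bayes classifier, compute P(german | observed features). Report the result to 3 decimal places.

0.970

dutch: 0.2 × 0.7 × 0.45 × 0.05 × (1−0.35) = 0.0020475
german: 0.8 × 0.5 × 0.7 × 0.25 × (1−0.05) = 0.0665
P(german | x) = 0.0665 / 0.0685475 ≈ 0.970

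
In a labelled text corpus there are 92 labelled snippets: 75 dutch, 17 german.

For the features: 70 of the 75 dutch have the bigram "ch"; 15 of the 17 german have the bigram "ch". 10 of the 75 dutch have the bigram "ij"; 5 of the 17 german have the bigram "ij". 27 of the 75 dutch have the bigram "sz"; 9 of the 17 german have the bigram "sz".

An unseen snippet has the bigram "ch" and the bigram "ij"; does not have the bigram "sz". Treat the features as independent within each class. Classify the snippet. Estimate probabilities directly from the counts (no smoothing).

dutch: (75/92) × (70/75) × (10/75) × (48/75) ≈ 0.0649275
german: (17/92) × (15/17) × (5/17) × (8/17) ≈ 0.0225666
Highest score → dutch.

dutch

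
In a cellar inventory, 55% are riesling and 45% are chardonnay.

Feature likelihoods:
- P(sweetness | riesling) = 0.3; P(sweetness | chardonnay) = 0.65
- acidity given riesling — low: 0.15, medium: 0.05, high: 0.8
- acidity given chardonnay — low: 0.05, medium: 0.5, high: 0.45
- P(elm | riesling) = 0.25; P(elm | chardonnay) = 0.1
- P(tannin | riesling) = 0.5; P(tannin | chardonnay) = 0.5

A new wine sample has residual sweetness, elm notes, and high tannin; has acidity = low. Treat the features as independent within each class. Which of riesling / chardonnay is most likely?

riesling

riesling: 0.55 × 0.3 × 0.15 × 0.25 × 0.5 = 0.00309375
chardonnay: 0.45 × 0.65 × 0.05 × 0.1 × 0.5 = 0.00073125
Highest score → riesling.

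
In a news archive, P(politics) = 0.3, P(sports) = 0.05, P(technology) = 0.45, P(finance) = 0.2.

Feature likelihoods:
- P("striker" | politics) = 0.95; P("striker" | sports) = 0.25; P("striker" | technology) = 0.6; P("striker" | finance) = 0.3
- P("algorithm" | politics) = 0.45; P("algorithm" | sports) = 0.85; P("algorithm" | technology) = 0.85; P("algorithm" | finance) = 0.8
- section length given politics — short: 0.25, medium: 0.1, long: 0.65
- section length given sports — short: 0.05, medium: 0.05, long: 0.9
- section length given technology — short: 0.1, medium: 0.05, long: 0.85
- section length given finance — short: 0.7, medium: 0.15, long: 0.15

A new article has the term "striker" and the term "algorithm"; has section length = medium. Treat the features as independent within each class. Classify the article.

politics

politics: 0.3 × 0.95 × 0.45 × 0.1 = 0.012825
sports: 0.05 × 0.25 × 0.85 × 0.05 = 0.00053125
technology: 0.45 × 0.6 × 0.85 × 0.05 = 0.011475
finance: 0.2 × 0.3 × 0.8 × 0.15 = 0.0072
Highest score → politics.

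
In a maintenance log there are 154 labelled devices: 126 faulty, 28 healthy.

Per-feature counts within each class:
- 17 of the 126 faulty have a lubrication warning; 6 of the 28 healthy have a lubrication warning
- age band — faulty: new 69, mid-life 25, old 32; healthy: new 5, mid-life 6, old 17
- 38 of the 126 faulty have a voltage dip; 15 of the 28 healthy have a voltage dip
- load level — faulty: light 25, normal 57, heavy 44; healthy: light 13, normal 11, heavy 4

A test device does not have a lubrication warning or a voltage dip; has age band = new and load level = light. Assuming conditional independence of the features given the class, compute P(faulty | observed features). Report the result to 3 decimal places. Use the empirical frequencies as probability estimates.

faulty: (126/154) × (109/126) × (69/126) × (88/126) × (25/126) ≈ 0.0537113
healthy: (28/154) × (22/28) × (5/28) × (13/28) × (13/28) ≈ 0.00549901
P(faulty | x) = 0.0537113 / 0.05921031 ≈ 0.907

0.907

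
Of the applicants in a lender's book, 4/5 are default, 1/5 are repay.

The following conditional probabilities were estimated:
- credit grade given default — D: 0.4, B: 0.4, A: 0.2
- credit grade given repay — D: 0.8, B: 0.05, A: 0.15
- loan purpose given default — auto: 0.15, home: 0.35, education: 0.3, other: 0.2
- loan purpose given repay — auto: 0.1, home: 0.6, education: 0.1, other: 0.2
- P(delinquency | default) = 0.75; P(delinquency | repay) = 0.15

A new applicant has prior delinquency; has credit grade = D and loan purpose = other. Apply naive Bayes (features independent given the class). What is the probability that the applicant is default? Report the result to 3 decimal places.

default: 0.8 × 0.4 × 0.2 × 0.75 = 0.048
repay: 0.2 × 0.8 × 0.2 × 0.15 = 0.0048
P(default | x) = 0.048 / 0.0528 ≈ 0.909

0.909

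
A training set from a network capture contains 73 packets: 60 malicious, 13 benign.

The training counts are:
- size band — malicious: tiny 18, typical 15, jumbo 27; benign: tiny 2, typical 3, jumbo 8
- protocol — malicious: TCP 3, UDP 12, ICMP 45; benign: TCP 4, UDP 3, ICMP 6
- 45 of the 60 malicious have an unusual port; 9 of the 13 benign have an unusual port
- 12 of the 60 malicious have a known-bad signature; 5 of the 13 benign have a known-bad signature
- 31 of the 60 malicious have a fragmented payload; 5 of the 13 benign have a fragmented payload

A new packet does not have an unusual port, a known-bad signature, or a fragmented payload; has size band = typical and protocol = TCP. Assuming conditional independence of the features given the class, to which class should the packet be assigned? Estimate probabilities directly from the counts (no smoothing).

malicious: (60/73) × (15/60) × (3/60) × (15/60) × (48/60) × (29/60) ≈ 0.000993151
benign: (13/73) × (3/13) × (4/13) × (4/13) × (8/13) × (8/13) ≈ 0.00147341
Highest score → benign.

benign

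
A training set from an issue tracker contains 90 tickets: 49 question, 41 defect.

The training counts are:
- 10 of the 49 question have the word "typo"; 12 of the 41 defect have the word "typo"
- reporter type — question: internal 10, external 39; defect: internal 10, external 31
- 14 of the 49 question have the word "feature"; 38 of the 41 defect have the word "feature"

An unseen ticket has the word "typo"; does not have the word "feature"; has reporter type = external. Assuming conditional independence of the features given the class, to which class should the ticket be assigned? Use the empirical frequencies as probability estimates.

question: (49/90) × (10/49) × (39/49) × (35/49) ≈ 0.0631681
defect: (41/90) × (12/41) × (31/41) × (3/41) ≈ 0.00737656
Highest score → question.

question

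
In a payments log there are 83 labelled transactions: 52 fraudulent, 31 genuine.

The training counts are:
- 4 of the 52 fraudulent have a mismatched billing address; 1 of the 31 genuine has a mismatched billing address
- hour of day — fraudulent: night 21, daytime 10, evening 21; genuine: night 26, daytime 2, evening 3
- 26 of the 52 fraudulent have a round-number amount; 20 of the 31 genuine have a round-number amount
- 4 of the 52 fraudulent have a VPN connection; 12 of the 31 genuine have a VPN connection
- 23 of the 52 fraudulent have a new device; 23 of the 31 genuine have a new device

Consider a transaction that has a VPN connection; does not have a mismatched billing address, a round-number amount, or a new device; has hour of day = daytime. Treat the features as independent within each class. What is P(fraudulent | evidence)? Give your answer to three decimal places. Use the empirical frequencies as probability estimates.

fraudulent: (52/83) × (48/52) × (10/52) × (26/52) × (4/52) × (29/52) ≈ 0.00238551
genuine: (31/83) × (30/31) × (2/31) × (11/31) × (12/31) × (8/31) ≈ 0.00082659
P(fraudulent | x) = 0.00238551 / 0.0032121 ≈ 0.743

0.743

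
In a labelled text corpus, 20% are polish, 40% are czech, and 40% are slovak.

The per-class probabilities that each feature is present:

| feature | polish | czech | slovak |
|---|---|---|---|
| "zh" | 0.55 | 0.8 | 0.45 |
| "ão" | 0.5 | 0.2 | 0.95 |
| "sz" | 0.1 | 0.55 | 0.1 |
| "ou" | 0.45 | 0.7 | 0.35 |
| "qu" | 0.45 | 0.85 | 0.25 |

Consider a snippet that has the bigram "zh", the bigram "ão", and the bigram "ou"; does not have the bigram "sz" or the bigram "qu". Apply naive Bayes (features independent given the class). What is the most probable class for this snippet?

polish: 0.2 × 0.55 × 0.5 × (1−0.1) × 0.45 × (1−0.45) = 0.01225125
czech: 0.4 × 0.8 × 0.2 × (1−0.55) × 0.7 × (1−0.85) = 0.003024
slovak: 0.4 × 0.45 × 0.95 × (1−0.1) × 0.35 × (1−0.25) = 0.04039875
Highest score → slovak.

slovak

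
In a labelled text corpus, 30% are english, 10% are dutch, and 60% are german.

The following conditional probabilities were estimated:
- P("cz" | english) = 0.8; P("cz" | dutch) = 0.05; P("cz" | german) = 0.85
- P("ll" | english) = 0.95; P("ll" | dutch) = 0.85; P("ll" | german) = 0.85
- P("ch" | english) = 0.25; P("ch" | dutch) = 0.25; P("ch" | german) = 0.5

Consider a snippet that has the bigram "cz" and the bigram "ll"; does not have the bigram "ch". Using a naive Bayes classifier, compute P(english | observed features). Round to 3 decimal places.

english: 0.3 × 0.8 × 0.95 × (1−0.25) = 0.171
dutch: 0.1 × 0.05 × 0.85 × (1−0.25) = 0.0031875
german: 0.6 × 0.85 × 0.85 × (1−0.5) = 0.21675
P(english | x) = 0.171 / 0.3909375 ≈ 0.437

0.437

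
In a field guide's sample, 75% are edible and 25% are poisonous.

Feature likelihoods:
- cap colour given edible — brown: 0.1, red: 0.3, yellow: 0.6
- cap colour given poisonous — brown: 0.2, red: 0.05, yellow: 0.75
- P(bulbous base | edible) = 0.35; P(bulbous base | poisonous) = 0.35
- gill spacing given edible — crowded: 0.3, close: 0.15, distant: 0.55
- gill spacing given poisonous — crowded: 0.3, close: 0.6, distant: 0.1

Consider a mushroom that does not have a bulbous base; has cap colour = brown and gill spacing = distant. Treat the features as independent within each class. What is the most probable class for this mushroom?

edible

edible: 0.75 × 0.1 × (1−0.35) × 0.55 = 0.0268125
poisonous: 0.25 × 0.2 × (1−0.35) × 0.1 = 0.00325
Highest score → edible.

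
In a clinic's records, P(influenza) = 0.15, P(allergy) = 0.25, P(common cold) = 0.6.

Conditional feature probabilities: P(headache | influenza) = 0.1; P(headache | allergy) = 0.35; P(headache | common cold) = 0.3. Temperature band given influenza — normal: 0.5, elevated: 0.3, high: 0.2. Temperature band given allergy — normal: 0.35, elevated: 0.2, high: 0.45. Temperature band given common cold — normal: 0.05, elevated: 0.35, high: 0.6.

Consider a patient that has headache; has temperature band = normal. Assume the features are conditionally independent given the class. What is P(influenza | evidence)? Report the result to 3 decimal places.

0.159

influenza: 0.15 × 0.1 × 0.5 = 0.0075
allergy: 0.25 × 0.35 × 0.35 = 0.030625
common cold: 0.6 × 0.3 × 0.05 = 0.009
P(influenza | x) = 0.0075 / 0.047125 ≈ 0.159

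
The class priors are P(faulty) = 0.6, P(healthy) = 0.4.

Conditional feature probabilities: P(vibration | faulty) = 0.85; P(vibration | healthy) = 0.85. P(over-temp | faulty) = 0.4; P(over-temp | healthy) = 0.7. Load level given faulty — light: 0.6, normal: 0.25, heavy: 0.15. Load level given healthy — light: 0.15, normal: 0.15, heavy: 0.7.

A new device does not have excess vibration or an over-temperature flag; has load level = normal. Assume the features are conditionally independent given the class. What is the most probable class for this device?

faulty: 0.6 × (1−0.85) × (1−0.4) × 0.25 = 0.0135
healthy: 0.4 × (1−0.85) × (1−0.7) × 0.15 = 0.0027
Highest score → faulty.

faulty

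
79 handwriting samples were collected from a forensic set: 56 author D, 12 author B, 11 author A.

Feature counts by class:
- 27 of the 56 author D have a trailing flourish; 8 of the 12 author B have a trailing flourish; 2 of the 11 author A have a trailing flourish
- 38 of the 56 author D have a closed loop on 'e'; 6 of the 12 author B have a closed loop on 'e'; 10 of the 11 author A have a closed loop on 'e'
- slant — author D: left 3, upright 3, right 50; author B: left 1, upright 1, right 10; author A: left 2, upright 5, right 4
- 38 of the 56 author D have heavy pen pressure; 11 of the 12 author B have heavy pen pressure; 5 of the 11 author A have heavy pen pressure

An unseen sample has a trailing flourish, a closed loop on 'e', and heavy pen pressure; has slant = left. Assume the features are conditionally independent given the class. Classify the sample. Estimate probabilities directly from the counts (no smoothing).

author D

author D: (56/79) × (27/56) × (38/56) × (3/56) × (38/56) ≈ 0.00843065
author B: (12/79) × (8/12) × (6/12) × (1/12) × (11/12) ≈ 0.00386779
author A: (11/79) × (2/11) × (10/11) × (2/11) × (5/11) ≈ 0.00190206
Highest score → author D.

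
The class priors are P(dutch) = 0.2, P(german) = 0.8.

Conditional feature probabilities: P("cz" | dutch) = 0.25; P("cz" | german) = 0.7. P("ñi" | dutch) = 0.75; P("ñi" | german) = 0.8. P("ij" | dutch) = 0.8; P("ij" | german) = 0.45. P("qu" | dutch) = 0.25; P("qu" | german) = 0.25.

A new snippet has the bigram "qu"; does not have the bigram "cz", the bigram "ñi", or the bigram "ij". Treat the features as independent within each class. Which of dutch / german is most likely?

dutch: 0.2 × (1−0.25) × (1−0.75) × (1−0.8) × 0.25 = 0.001875
german: 0.8 × (1−0.7) × (1−0.8) × (1−0.45) × 0.25 = 0.0066
Highest score → german.

german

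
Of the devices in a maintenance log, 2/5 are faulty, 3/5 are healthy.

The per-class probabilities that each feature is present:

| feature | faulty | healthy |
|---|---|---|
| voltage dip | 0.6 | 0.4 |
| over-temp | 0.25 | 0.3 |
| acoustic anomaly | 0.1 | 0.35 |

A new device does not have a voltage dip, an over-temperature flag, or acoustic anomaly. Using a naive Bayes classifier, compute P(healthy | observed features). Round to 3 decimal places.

faulty: 0.4 × (1−0.6) × (1−0.25) × (1−0.1) = 0.108
healthy: 0.6 × (1−0.4) × (1−0.3) × (1−0.35) = 0.1638
P(healthy | x) = 0.1638 / 0.2718 ≈ 0.603

0.603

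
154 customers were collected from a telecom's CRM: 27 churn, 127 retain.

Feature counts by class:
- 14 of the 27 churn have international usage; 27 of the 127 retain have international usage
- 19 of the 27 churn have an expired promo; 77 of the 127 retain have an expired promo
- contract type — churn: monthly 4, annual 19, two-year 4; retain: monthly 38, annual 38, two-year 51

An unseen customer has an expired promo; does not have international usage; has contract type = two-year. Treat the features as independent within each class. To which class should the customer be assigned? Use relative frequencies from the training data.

churn: (27/154) × (13/27) × (19/27) × (4/27) ≈ 0.00880053
retain: (127/154) × (100/127) × (77/127) × (51/127) ≈ 0.1581
Highest score → retain.

retain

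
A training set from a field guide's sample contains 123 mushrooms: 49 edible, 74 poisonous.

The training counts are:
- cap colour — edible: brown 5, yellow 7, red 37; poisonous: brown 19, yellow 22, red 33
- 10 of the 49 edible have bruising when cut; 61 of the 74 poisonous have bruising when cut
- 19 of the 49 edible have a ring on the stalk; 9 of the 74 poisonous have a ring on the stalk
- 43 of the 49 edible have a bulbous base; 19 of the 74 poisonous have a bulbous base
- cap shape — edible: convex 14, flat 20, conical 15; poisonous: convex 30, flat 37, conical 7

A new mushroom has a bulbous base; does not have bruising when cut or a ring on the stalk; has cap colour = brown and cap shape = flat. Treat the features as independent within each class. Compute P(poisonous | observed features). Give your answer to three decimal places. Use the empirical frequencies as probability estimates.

0.301

edible: (49/123) × (5/49) × (39/49) × (30/49) × (43/49) × (20/49) ≈ 0.0070952
poisonous: (74/123) × (19/74) × (13/74) × (65/74) × (19/74) × (37/74) ≈ 0.00306009
P(poisonous | x) = 0.00306009 / 0.01015529 ≈ 0.301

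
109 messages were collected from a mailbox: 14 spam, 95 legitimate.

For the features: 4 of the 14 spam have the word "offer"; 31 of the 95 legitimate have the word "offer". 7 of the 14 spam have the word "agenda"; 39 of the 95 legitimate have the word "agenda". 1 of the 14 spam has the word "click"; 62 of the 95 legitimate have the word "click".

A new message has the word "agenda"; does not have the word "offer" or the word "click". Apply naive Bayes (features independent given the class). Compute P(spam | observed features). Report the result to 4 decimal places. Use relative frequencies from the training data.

spam: (14/109) × (10/14) × (7/14) × (13/14) ≈ 0.042595
legitimate: (95/109) × (64/95) × (39/95) × (33/95) ≈ 0.0837307
P(spam | x) = 0.042595 / 0.1263257 ≈ 0.3372

0.3372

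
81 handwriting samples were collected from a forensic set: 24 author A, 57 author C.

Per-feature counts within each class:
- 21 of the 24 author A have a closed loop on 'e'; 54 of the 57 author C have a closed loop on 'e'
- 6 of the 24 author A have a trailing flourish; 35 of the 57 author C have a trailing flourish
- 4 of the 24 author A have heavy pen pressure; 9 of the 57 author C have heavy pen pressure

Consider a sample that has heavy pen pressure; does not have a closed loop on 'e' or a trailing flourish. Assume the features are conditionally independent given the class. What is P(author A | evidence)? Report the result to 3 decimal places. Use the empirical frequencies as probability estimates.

author A: (24/81) × (3/24) × (18/24) × (4/24) ≈ 0.00462963
author C: (57/81) × (3/57) × (22/57) × (9/57) ≈ 0.0022571
P(author A | x) = 0.00462963 / 0.00688673 ≈ 0.672

0.672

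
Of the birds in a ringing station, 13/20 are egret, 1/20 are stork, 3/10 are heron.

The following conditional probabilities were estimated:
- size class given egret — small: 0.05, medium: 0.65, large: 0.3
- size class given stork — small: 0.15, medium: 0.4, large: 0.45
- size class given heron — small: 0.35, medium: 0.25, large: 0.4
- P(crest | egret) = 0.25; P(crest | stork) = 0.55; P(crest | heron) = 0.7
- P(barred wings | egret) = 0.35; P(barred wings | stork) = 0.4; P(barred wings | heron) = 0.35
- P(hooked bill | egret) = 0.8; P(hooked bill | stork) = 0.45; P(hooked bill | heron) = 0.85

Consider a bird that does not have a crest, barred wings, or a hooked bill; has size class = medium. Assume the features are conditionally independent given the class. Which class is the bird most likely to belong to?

egret: 0.65 × 0.65 × (1−0.25) × (1−0.35) × (1−0.8) = 0.04119375
stork: 0.05 × 0.4 × (1−0.55) × (1−0.4) × (1−0.45) = 0.00297
heron: 0.3 × 0.25 × (1−0.7) × (1−0.35) × (1−0.85) = 0.00219375
Highest score → egret.

egret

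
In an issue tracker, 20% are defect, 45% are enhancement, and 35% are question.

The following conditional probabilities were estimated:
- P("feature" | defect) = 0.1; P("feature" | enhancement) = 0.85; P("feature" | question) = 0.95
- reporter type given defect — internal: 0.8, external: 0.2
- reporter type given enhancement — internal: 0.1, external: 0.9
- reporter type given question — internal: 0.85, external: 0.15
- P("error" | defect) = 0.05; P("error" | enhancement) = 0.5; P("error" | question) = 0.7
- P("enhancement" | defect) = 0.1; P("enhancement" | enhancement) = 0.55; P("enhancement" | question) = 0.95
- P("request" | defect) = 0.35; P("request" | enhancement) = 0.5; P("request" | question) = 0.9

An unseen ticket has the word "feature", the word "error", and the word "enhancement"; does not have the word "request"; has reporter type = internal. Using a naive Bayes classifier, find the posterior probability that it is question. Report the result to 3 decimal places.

defect: 0.2 × 0.1 × 0.8 × 0.05 × 0.1 × (1−0.35) = 0.000052
enhancement: 0.45 × 0.85 × 0.1 × 0.5 × 0.55 × (1−0.5) = 0.005259375
question: 0.35 × 0.95 × 0.85 × 0.7 × 0.95 × (1−0.9) = 0.0187945625
P(question | x) = 0.0187945625 / 0.0241059375 ≈ 0.780

0.780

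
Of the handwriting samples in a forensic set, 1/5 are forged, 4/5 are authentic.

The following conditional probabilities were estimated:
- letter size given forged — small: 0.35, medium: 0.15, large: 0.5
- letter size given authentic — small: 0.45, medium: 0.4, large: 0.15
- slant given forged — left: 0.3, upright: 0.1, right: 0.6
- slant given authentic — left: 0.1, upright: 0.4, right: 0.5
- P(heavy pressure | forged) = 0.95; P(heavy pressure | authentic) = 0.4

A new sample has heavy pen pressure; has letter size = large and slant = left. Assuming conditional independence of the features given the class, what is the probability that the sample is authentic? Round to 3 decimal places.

forged: 0.2 × 0.5 × 0.3 × 0.95 = 0.0285
authentic: 0.8 × 0.15 × 0.1 × 0.4 = 0.0048
P(authentic | x) = 0.0048 / 0.0333 ≈ 0.144

0.144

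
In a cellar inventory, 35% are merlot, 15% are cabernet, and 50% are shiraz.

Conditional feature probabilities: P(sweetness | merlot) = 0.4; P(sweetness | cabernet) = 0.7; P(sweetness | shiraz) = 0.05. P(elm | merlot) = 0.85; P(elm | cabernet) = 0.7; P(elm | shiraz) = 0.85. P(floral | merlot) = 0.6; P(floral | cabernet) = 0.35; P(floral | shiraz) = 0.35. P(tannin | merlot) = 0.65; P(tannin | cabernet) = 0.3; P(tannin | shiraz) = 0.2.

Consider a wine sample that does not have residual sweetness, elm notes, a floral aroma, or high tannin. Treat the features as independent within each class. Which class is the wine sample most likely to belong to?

merlot: 0.35 × (1−0.4) × (1−0.85) × (1−0.6) × (1−0.65) = 0.00441
cabernet: 0.15 × (1−0.7) × (1−0.7) × (1−0.35) × (1−0.3) = 0.0061425
shiraz: 0.5 × (1−0.05) × (1−0.85) × (1−0.35) × (1−0.2) = 0.03705
Highest score → shiraz.

shiraz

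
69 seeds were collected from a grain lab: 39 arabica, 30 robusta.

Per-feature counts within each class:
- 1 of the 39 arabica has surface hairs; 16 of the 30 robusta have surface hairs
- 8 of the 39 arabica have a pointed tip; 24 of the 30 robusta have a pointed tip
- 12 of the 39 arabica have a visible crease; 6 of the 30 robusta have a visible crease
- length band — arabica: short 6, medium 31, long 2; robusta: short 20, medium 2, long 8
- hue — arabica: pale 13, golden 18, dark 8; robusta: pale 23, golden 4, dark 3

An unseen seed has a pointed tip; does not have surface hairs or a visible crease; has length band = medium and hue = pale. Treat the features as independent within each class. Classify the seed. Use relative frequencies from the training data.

arabica: (39/69) × (38/39) × (8/39) × (27/39) × (31/39) × (13/39) ≈ 0.0207222
robusta: (30/69) × (14/30) × (24/30) × (24/30) × (2/30) × (23/30) ≈ 0.00663704
Highest score → arabica.

arabica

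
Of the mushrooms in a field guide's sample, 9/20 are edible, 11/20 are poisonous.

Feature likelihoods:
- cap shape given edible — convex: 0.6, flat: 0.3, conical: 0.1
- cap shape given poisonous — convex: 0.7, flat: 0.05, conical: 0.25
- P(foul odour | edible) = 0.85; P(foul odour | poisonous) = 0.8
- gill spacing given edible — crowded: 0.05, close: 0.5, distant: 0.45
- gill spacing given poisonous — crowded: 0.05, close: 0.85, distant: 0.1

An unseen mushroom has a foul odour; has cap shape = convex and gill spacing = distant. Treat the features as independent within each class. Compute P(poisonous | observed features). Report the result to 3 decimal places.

edible: 0.45 × 0.6 × 0.85 × 0.45 = 0.103275
poisonous: 0.55 × 0.7 × 0.8 × 0.1 = 0.0308
P(poisonous | x) = 0.0308 / 0.134075 ≈ 0.230

0.230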